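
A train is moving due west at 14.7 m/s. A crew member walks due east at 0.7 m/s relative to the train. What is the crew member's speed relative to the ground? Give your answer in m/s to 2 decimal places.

Taking east as x and north as y: train velocity = (-14.700, 0.000) m/s; crew member velocity relative to train = (0.700, 0.000) m/s.
Velocity relative to ground = (-14.700, 0.000) + (0.700, 0.000) = (-14.000, 0.000) m/s.
Speed = |(-14.000, 0.000)| = 14.000 m/s.

14.00 m/s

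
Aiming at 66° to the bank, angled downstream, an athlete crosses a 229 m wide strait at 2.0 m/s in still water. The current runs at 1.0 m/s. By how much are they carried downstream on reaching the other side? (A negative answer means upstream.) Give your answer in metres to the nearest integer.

Perpendicular speed = 1.827 m/s; crossing time = 229 / 1.827 = 125.336 s.
Net downstream speed = 1.813 m/s.
Drift = 1.813 × 125.336 = 227.293 m (downstream).

227 m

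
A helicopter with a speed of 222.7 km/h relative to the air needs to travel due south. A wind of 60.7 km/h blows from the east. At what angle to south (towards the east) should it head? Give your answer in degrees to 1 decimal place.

The wind pushes perpendicular to the desired track; the heading must have a component into the wind equal to 60.7 km/h: 222.7 sin θ = 60.7.
sin θ = 0.2726, so θ = 15.817°.

15.8°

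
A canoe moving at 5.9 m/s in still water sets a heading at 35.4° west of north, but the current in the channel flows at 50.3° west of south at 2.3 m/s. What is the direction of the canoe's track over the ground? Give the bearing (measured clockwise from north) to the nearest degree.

Taking east as x and north as y: velocity relative to the water = (-3.418, 4.809) m/s; the water relative to ground = (-1.770, -1.469) m/s.
Velocity relative to ground = (-3.418, 4.809) + (-1.770, -1.469) = (-5.187, 3.340) m/s.
Bearing = atan2(-5.19, 3.34) = 302.78° clockwise from north.

303°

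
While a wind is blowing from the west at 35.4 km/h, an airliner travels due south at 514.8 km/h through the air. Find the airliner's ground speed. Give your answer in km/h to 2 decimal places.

516.02 km/h

Taking east as x and north as y: velocity relative to the air = (0.000, -514.800) km/h; the air relative to ground = (35.400, 0.000) km/h.
Velocity relative to ground = (0.000, -514.800) + (35.400, 0.000) = (35.400, -514.800) km/h.
Speed = |(35.400, -514.800)| = 516.016 km/h.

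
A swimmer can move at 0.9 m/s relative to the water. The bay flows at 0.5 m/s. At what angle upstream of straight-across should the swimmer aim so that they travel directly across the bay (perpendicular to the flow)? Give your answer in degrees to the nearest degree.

34°

To cancel the current, the upstream component of the swimmer's velocity must equal the flow: 0.9 sin θ = 0.5.
sin θ = 0.5 / 0.9 = 0.5556.
θ = arcsin(0.5556) = 33.749°.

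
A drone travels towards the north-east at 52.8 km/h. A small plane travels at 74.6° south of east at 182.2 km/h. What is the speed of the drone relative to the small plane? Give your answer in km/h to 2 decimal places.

Taking east as x and north as y: drone velocity = (37.335, 37.335) km/h; small plane velocity = (48.384, -175.658) km/h.
Velocity of drone relative to small plane = (37.335, 37.335) − (48.384, -175.658) = (-11.049, 212.993) km/h.
Magnitude = |(-11.049, 212.993)| = 213.280 km/h.

213.28 km/h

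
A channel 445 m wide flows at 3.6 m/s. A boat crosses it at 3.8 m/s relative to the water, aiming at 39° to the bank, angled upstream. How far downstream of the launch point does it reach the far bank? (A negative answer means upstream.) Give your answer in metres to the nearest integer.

120 m

Perpendicular speed = 2.391 m/s; crossing time = 445 / 2.391 = 186.082 s.
Net downstream speed = 0.647 m/s.
Drift = 0.647 × 186.082 = 120.366 m (downstream).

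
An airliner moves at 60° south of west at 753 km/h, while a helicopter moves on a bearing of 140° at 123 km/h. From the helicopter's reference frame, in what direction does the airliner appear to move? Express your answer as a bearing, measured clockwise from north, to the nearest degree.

219°

Taking east as x and north as y: airliner velocity = (-376.500, -652.117) km/h; helicopter velocity = (79.063, -94.223) km/h.
Velocity of airliner relative to helicopter = (-376.500, -652.117) − (79.063, -94.223) = (-455.563, -557.894) km/h.
Bearing = atan2(-455.56, -557.89) = 219.23° clockwise from north.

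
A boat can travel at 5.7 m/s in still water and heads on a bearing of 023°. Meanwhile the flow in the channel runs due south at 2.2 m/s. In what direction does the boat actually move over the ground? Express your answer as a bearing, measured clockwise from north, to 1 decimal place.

036.2°

Taking east as x and north as y: velocity relative to the water = (2.227, 5.247) m/s; the water relative to ground = (0.000, -2.200) m/s.
Velocity relative to ground = (2.227, 5.247) + (0.000, -2.200) = (2.227, 3.047) m/s.
Bearing = atan2(2.23, 3.05) = 36.17° clockwise from north.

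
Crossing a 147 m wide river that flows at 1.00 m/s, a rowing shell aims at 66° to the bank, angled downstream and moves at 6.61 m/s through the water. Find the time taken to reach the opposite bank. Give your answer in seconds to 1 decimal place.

The component of the rowing shell's velocity perpendicular to the bank is 6.61 × sin 66° = 6.039 m/s.
The current is parallel to the bank, so it does not affect the crossing time.
Time = 147 / 6.039 = 24.344 s.

24.3 s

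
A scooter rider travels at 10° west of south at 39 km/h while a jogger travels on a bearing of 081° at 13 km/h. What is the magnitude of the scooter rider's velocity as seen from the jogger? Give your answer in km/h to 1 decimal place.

Taking east as x and north as y: scooter rider velocity = (-6.772, -38.408) km/h; jogger velocity = (12.840, 2.034) km/h.
Velocity of scooter rider relative to jogger = (-6.772, -38.408) − (12.840, 2.034) = (-19.612, -40.441) km/h.
Magnitude = |(-19.612, -40.441)| = 44.946 km/h.

44.9 km/h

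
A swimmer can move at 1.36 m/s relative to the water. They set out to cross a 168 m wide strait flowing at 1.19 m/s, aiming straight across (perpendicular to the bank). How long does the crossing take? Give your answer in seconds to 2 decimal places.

123.53 s

The component of the swimmer's velocity perpendicular to the bank is 1.36 m/s.
Only the cross-stream component determines the crossing time; the current contributes nothing perpendicular to the bank.
Time = 168 / 1.360 = 123.529 s.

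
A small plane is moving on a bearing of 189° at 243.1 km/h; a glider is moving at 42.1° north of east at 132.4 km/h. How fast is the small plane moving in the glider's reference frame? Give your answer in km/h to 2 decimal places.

Taking east as x and north as y: small plane velocity = (-38.029, -240.107) km/h; glider velocity = (98.238, 88.764) km/h.
Velocity of small plane relative to glider = (-38.029, -240.107) − (98.238, 88.764) = (-136.267, -328.872) km/h.
Magnitude = |(-136.267, -328.872)| = 355.985 km/h.

355.98 km/h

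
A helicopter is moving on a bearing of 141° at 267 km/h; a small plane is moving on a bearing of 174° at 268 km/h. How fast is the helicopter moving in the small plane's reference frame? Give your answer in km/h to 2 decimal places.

Taking east as x and north as y: helicopter velocity = (168.029, -207.498) km/h; small plane velocity = (28.014, -266.532) km/h.
Velocity of helicopter relative to small plane = (168.029, -207.498) − (28.014, -266.532) = (140.015, 59.034) km/h.
Magnitude = |(140.015, 59.034)| = 151.951 km/h.

151.95 km/h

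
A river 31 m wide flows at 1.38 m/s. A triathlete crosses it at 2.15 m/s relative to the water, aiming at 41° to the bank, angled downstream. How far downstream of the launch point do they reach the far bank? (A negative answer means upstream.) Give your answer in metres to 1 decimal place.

Perpendicular speed = 1.411 m/s; crossing time = 31 / 1.411 = 21.978 s.
Net downstream speed = 3.003 m/s.
Drift = 3.003 × 21.978 = 65.991 m (downstream).

66.0 m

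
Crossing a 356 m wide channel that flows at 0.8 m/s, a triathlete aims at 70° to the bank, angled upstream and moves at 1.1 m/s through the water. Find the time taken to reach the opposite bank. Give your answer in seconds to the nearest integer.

344 s

The component of the triathlete's velocity perpendicular to the bank is 1.1 × sin 70° = 1.034 m/s.
Only the cross-stream component determines the crossing time; the current contributes nothing perpendicular to the bank.
Time = 356 / 1.034 = 344.407 s.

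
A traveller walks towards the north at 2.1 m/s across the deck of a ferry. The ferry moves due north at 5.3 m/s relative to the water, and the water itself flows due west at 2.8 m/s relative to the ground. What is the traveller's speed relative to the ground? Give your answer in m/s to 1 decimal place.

In east/north components (m/s): traveller relative to ferry = (0.000, 2.100); ferry relative to water = (0.000, 5.300); water relative to ground = (-2.800, 0.000).
Sum = (-2.800, 7.400) m/s.
Speed = |(-2.800, 7.400)| = 7.912 m/s.

7.9 m/s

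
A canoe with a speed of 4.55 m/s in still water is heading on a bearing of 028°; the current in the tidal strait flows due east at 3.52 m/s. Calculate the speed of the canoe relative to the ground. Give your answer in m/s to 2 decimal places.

Taking east as x and north as y: velocity relative to the water = (2.136, 4.017) m/s; the water relative to ground = (3.520, 0.000) m/s.
Velocity relative to ground = (2.136, 4.017) + (3.520, 0.000) = (5.656, 4.017) m/s.
Speed = |(5.656, 4.017)| = 6.938 m/s.

6.94 m/s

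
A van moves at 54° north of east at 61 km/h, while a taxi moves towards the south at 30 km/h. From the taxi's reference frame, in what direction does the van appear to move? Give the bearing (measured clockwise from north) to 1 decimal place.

Taking east as x and north as y: van velocity = (35.855, 49.350) km/h; taxi velocity = (0.000, -30.000) km/h.
Velocity of van relative to taxi = (35.855, 49.350) − (0.000, -30.000) = (35.855, 79.350) km/h.
Bearing = atan2(35.85, 79.35) = 24.32° clockwise from north.

024.3°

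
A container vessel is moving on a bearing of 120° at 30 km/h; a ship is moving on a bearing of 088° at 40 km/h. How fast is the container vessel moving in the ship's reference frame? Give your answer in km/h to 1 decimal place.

21.6 km/h

Taking east as x and north as y: container vessel velocity = (25.981, -15.000) km/h; ship velocity = (39.976, 1.396) km/h.
Velocity of container vessel relative to ship = (25.981, -15.000) − (39.976, 1.396) = (-13.995, -16.396) km/h.
Magnitude = |(-13.995, -16.396)| = 21.557 km/h.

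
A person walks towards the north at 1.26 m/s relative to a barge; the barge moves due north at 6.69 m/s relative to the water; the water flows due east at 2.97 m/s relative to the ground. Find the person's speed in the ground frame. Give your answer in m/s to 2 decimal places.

8.49 m/s

In east/north components (m/s): person relative to barge = (0.000, 1.260); barge relative to water = (0.000, 6.690); water relative to ground = (2.970, 0.000).
Sum = (2.970, 7.950) m/s.
Speed = |(2.970, 7.950)| = 8.487 m/s.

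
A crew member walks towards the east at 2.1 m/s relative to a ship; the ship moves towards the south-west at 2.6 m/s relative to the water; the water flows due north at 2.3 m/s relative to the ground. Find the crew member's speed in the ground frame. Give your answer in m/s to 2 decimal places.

0.53 m/s

In east/north components (m/s): crew member relative to ship = (2.100, 0.000); ship relative to water = (-1.838, -1.838); water relative to ground = (0.000, 2.300).
Sum = (0.262, 0.462) m/s.
Speed = |(0.262, 0.462)| = 0.530 m/s.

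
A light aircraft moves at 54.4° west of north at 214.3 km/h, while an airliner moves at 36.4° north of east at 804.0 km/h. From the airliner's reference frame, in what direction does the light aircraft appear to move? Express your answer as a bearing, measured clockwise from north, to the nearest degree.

Taking east as x and north as y: light aircraft velocity = (-174.247, 124.749) km/h; airliner velocity = (647.135, 477.109) km/h.
Velocity of light aircraft relative to airliner = (-174.247, 124.749) − (647.135, 477.109) = (-821.382, -352.360) km/h.
Bearing = atan2(-821.38, -352.36) = 246.78° clockwise from north.

247°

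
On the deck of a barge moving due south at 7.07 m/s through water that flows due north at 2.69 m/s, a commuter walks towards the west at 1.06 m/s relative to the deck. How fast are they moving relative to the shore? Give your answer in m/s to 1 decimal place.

4.5 m/s

In east/north components (m/s): commuter relative to barge = (-1.060, 0.000); barge relative to water = (0.000, -7.070); water relative to ground = (0.000, 2.690).
Sum = (-1.060, -4.380) m/s.
Speed = |(-1.060, -4.380)| = 4.506 m/s.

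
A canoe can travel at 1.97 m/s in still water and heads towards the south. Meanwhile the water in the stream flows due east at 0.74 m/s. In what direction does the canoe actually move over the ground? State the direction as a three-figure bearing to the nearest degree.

Taking east as x and north as y: velocity relative to the water = (0.000, -1.970) m/s; the water relative to ground = (0.740, 0.000) m/s.
Velocity relative to ground = (0.000, -1.970) + (0.740, 0.000) = (0.740, -1.970) m/s.
Bearing = atan2(0.74, -1.97) = 159.41° clockwise from north.

159°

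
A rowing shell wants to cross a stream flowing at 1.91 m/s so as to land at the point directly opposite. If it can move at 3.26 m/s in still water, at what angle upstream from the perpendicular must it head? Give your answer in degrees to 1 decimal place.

To cancel the current, the upstream component of the rowing shell's velocity must equal the flow: 3.26 sin θ = 1.91.
sin θ = 1.91 / 3.26 = 0.5859.
θ = arcsin(0.5859) = 35.866°.

35.9°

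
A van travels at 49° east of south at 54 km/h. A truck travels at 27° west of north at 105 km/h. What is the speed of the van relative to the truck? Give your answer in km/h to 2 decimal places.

Taking east as x and north as y: van velocity = (40.754, -35.427) km/h; truck velocity = (-47.669, 93.556) km/h.
Velocity of van relative to truck = (40.754, -35.427) − (-47.669, 93.556) = (88.423, -128.983) km/h.
Magnitude = |(88.423, -128.983)| = 156.382 km/h.

156.38 km/h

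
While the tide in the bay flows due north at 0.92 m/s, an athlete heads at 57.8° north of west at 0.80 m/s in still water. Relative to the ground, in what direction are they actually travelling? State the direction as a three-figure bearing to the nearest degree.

345°

Taking east as x and north as y: velocity relative to the water = (-0.426, 0.677) m/s; the water relative to ground = (0.000, 0.920) m/s.
Velocity relative to ground = (-0.426, 0.677) + (0.000, 0.920) = (-0.426, 1.597) m/s.
Bearing = atan2(-0.43, 1.60) = 345.05° clockwise from north.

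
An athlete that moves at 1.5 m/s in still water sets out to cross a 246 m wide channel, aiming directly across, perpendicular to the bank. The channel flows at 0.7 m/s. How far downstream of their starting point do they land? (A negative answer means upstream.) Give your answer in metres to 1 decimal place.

114.8 m

Perpendicular speed = 1.500 m/s; crossing time = 246 / 1.500 = 164.000 s.
Net downstream speed = 0.700 m/s.
Drift = 0.700 × 164.000 = 114.800 m (downstream).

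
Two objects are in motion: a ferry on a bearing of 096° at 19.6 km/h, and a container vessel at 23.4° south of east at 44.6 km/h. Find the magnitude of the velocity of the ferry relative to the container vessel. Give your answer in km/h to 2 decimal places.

Taking east as x and north as y: ferry velocity = (19.493, -2.049) km/h; container vessel velocity = (40.932, -17.713) km/h.
Velocity of ferry relative to container vessel = (19.493, -2.049) − (40.932, -17.713) = (-21.439, 15.664) km/h.
Magnitude = |(-21.439, 15.664)| = 26.552 km/h.

26.55 km/h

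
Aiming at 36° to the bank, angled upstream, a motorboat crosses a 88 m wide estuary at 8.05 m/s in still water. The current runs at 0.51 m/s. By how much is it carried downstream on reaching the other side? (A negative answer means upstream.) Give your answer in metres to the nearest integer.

Perpendicular speed = 4.732 m/s; crossing time = 88 / 4.732 = 18.598 s.
Net downstream speed = -6.003 m/s.
Drift = -6.003 × 18.598 = -111.637 m (upstream).

-112 m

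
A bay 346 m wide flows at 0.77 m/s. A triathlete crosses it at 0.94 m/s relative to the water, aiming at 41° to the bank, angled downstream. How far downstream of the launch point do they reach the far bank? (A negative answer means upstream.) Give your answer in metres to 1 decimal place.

830.0 m

Perpendicular speed = 0.617 m/s; crossing time = 346 / 0.617 = 561.055 s.
Net downstream speed = 1.479 m/s.
Drift = 1.479 × 561.055 = 830.040 m (downstream).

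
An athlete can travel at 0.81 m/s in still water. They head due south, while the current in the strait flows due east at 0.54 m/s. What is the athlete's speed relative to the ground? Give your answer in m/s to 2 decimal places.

0.97 m/s

Taking east as x and north as y: velocity relative to the water = (0.000, -0.810) m/s; the water relative to ground = (0.540, 0.000) m/s.
Velocity relative to ground = (0.000, -0.810) + (0.540, 0.000) = (0.540, -0.810) m/s.
Speed = |(0.540, -0.810)| = 0.973 m/s.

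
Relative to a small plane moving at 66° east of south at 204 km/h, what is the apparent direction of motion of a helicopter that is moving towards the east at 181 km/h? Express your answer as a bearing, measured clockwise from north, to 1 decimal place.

356.3°

Taking east as x and north as y: helicopter velocity = (181.000, 0.000) km/h; small plane velocity = (186.363, -82.974) km/h.
Velocity of helicopter relative to small plane = (181.000, 0.000) − (186.363, -82.974) = (-5.363, 82.974) km/h.
Bearing = atan2(-5.36, 82.97) = 356.30° clockwise from north.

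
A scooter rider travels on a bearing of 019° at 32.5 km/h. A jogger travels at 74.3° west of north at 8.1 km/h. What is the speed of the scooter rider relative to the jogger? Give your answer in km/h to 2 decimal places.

Taking east as x and north as y: scooter rider velocity = (10.581, 30.729) km/h; jogger velocity = (-7.798, 2.192) km/h.
Velocity of scooter rider relative to jogger = (10.581, 30.729) − (-7.798, 2.192) = (18.379, 28.537) km/h.
Magnitude = |(18.379, 28.537)| = 33.944 km/h.

33.94 km/h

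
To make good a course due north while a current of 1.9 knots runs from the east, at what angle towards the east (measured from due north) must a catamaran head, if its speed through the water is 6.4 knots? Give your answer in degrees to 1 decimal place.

17.3°

The current pushes perpendicular to the desired track; the heading must have a component into the current equal to 1.9 knots: 6.4 sin θ = 1.9.
sin θ = 0.2969, so θ = 17.270°.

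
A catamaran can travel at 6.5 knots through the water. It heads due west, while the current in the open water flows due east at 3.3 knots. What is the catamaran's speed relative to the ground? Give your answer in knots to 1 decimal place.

3.2 knots

Taking east as x and north as y: velocity relative to the water = (-6.500, 0.000) knots; the water relative to ground = (3.300, 0.000) knots.
Velocity relative to ground = (-6.500, 0.000) + (3.300, 0.000) = (-3.200, 0.000) knots.
Speed = |(-3.200, 0.000)| = 3.200 knots.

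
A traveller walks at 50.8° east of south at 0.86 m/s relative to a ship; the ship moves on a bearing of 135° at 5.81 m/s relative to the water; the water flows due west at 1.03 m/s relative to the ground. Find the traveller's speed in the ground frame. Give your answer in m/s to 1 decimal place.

6.0 m/s

In east/north components (m/s): traveller relative to ship = (0.666, -0.544); ship relative to water = (4.108, -4.108); water relative to ground = (-1.030, 0.000).
Sum = (3.745, -4.652) m/s.
Speed = |(3.745, -4.652)| = 5.972 m/s.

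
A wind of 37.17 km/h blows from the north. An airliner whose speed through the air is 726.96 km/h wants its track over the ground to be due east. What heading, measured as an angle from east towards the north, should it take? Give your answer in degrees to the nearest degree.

The wind pushes perpendicular to the desired track; the heading must have a component into the wind equal to 37.17 km/h: 726.96 sin θ = 37.17.
sin θ = 0.0511, so θ = 2.931°.

3°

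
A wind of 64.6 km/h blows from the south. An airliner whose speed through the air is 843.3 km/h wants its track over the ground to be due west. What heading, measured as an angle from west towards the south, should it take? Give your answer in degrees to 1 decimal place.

The wind pushes perpendicular to the desired track; the heading must have a component into the wind equal to 64.6 km/h: 843.3 sin θ = 64.6.
sin θ = 0.0766, so θ = 4.393°.

4.4°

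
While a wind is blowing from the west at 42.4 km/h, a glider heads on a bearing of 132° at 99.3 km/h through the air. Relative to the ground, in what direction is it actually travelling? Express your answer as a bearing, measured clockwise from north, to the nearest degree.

120°

Taking east as x and north as y: velocity relative to the air = (73.794, -66.445) km/h; the air relative to ground = (42.400, 0.000) km/h.
Velocity relative to ground = (73.794, -66.445) + (42.400, 0.000) = (116.194, -66.445) km/h.
Bearing = atan2(116.19, -66.44) = 119.76° clockwise from north.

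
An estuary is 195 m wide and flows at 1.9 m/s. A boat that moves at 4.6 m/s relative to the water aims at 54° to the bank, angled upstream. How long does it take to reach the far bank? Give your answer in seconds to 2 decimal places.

The component of the boat's velocity perpendicular to the bank is 4.6 × sin 54° = 3.721 m/s.
The flow acts along the bank and has no component across it.
Time = 195 / 3.721 = 52.399 s.

52.40 s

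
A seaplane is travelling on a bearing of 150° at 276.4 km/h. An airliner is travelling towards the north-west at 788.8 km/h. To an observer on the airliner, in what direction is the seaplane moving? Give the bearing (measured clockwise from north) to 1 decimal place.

Taking east as x and north as y: seaplane velocity = (138.200, -239.369) km/h; airliner velocity = (-557.766, 557.766) km/h.
Velocity of seaplane relative to airliner = (138.200, -239.369) − (-557.766, 557.766) = (695.966, -797.135) km/h.
Bearing = atan2(695.97, -797.14) = 138.88° clockwise from north.

138.9°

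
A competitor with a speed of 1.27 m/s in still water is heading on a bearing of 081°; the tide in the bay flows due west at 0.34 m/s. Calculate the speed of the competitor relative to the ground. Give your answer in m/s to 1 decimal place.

Taking east as x and north as y: velocity relative to the water = (1.254, 0.199) m/s; the water relative to ground = (-0.340, 0.000) m/s.
Velocity relative to ground = (1.254, 0.199) + (-0.340, 0.000) = (0.914, 0.199) m/s.
Speed = |(0.914, 0.199)| = 0.936 m/s.

0.9 m/s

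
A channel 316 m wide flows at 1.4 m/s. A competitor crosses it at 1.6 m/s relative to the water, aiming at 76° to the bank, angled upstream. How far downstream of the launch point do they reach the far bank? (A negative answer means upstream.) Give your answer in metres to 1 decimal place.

206.2 m

Perpendicular speed = 1.552 m/s; crossing time = 316 / 1.552 = 203.546 s.
Net downstream speed = 1.013 m/s.
Drift = 1.013 × 203.546 = 206.177 m (downstream).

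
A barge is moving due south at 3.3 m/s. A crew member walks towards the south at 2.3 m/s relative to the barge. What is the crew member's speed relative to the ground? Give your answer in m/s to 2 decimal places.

5.60 m/s

Taking east as x and north as y: barge velocity = (0.000, -3.300) m/s; crew member velocity relative to barge = (0.000, -2.300) m/s.
Velocity relative to ground = (0.000, -3.300) + (0.000, -2.300) = (0.000, -5.600) m/s.
Speed = |(0.000, -5.600)| = 5.600 m/s.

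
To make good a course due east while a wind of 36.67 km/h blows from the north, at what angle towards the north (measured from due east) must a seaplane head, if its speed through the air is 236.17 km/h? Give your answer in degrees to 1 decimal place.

The wind pushes perpendicular to the desired track; the heading must have a component into the wind equal to 36.67 km/h: 236.17 sin θ = 36.67.
sin θ = 0.1553, so θ = 8.932°.

8.9°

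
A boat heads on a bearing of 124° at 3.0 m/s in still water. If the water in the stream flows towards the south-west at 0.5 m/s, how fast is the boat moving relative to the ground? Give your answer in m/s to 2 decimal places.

2.95 m/s

Taking east as x and north as y: velocity relative to the water = (2.487, -1.678) m/s; the water relative to ground = (-0.354, -0.354) m/s.
Velocity relative to ground = (2.487, -1.678) + (-0.354, -0.354) = (2.134, -2.031) m/s.
Speed = |(2.134, -2.031)| = 2.946 m/s.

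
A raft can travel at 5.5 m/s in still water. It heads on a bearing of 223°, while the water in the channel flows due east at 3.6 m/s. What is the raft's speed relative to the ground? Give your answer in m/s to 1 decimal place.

Taking east as x and north as y: velocity relative to the water = (-3.751, -4.022) m/s; the water relative to ground = (3.600, 0.000) m/s.
Velocity relative to ground = (-3.751, -4.022) + (3.600, 0.000) = (-0.151, -4.022) m/s.
Speed = |(-0.151, -4.022)| = 4.025 m/s.

4.0 m/s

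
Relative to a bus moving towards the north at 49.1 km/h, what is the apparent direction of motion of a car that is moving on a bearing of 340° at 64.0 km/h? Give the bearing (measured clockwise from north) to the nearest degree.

Taking east as x and north as y: car velocity = (-21.889, 60.140) km/h; bus velocity = (0.000, 49.100) km/h.
Velocity of car relative to bus = (-21.889, 60.140) − (0.000, 49.100) = (-21.889, 11.040) km/h.
Bearing = atan2(-21.89, 11.04) = 296.77° clockwise from north.

297°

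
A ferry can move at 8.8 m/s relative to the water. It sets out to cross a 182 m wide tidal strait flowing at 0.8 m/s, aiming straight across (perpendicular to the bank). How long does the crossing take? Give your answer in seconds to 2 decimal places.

20.68 s

The component of the ferry's velocity perpendicular to the bank is 8.8 m/s.
Only the cross-stream component determines the crossing time; the current contributes nothing perpendicular to the bank.
Time = 182 / 8.800 = 20.682 s.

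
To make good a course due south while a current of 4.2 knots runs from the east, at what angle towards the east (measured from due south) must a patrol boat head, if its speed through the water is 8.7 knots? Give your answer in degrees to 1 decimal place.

28.9°

The current pushes perpendicular to the desired track; the heading must have a component into the current equal to 4.2 knots: 8.7 sin θ = 4.2.
sin θ = 0.4828, so θ = 28.866°.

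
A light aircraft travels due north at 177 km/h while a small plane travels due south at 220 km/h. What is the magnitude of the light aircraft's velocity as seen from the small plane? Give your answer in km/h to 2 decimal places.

Taking east as x and north as y: light aircraft velocity = (0.000, 177.000) km/h; small plane velocity = (0.000, -220.000) km/h.
Velocity of light aircraft relative to small plane = (0.000, 177.000) − (0.000, -220.000) = (0.000, 397.000) km/h.
Magnitude = |(0.000, 397.000)| = 397.000 km/h.

397.00 km/h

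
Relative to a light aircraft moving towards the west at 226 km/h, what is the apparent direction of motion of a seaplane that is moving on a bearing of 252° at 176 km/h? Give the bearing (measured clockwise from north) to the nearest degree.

Taking east as x and north as y: seaplane velocity = (-167.386, -54.387) km/h; light aircraft velocity = (-226.000, 0.000) km/h.
Velocity of seaplane relative to light aircraft = (-167.386, -54.387) − (-226.000, 0.000) = (58.614, -54.387) km/h.
Bearing = atan2(58.61, -54.39) = 132.86° clockwise from north.

133°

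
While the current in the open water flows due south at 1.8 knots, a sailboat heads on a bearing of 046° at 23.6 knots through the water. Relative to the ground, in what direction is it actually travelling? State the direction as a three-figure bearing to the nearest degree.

049°

Taking east as x and north as y: velocity relative to the water = (16.976, 16.394) knots; the water relative to ground = (0.000, -1.800) knots.
Velocity relative to ground = (16.976, 16.394) + (0.000, -1.800) = (16.976, 14.594) knots.
Bearing = atan2(16.98, 14.59) = 49.32° clockwise from north.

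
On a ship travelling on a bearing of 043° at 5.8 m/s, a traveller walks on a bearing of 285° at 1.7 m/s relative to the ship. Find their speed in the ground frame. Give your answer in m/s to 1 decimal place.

5.2 m/s

Taking east as x and north as y: ship velocity = (3.956, 4.242) m/s; traveller velocity relative to ship = (-1.642, 0.440) m/s.
Velocity relative to ground = (3.956, 4.242) + (-1.642, 0.440) = (2.314, 4.682) m/s.
Speed = |(2.314, 4.682)| = 5.222 m/s.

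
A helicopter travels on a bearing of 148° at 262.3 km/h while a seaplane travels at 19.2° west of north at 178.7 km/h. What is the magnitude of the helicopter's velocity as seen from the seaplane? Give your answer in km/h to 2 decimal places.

Taking east as x and north as y: helicopter velocity = (138.998, -222.443) km/h; seaplane velocity = (-58.768, 168.760) km/h.
Velocity of helicopter relative to seaplane = (138.998, -222.443) − (-58.768, 168.760) = (197.766, -391.203) km/h.
Magnitude = |(197.766, -391.203)| = 438.351 km/h.

438.35 km/h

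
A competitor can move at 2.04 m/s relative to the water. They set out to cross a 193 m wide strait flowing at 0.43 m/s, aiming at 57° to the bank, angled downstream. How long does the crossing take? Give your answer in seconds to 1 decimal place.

The component of the competitor's velocity perpendicular to the bank is 2.04 × sin 57° = 1.711 m/s.
Only the cross-stream component determines the crossing time; the current contributes nothing perpendicular to the bank.
Time = 193 / 1.711 = 112.807 s.

112.8 s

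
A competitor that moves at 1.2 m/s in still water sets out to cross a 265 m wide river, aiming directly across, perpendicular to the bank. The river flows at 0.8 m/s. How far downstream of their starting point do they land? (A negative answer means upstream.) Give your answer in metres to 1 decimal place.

176.7 m

Perpendicular speed = 1.200 m/s; crossing time = 265 / 1.200 = 220.833 s.
Net downstream speed = 0.800 m/s.
Drift = 0.800 × 220.833 = 176.667 m (downstream).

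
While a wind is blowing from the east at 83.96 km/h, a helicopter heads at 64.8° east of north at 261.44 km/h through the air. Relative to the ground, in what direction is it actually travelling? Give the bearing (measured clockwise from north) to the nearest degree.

Taking east as x and north as y: velocity relative to the air = (236.558, 111.316) km/h; the air relative to ground = (-83.960, 0.000) km/h.
Velocity relative to ground = (236.558, 111.316) + (-83.960, 0.000) = (152.598, 111.316) km/h.
Bearing = atan2(152.60, 111.32) = 53.89° clockwise from north.

054°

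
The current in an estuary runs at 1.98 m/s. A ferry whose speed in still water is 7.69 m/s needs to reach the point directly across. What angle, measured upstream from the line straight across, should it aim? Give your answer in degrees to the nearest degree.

To cancel the current, the upstream component of the ferry's velocity must equal the flow: 7.69 sin θ = 1.98.
sin θ = 1.98 / 7.69 = 0.2575.
θ = arcsin(0.2575) = 14.920°.

15°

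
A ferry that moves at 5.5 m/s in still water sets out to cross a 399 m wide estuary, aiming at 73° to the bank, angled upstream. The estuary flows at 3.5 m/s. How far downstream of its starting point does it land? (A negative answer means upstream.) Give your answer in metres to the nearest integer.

Perpendicular speed = 5.260 m/s; crossing time = 399 / 5.260 = 75.860 s.
Net downstream speed = 1.892 m/s.
Drift = 1.892 × 75.860 = 143.524 m (downstream).

144 m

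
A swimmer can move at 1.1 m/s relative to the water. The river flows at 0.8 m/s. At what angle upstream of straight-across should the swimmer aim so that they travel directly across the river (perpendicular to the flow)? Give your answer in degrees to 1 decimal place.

To cancel the current, the upstream component of the swimmer's velocity must equal the flow: 1.1 sin θ = 0.8.
sin θ = 0.8 / 1.1 = 0.7273.
θ = arcsin(0.7273) = 46.658°.

46.7°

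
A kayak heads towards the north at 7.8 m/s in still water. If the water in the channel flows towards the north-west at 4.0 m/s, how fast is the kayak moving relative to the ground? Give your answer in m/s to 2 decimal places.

Taking east as x and north as y: velocity relative to the water = (0.000, 7.800) m/s; the water relative to ground = (-2.828, 2.828) m/s.
Velocity relative to ground = (0.000, 7.800) + (-2.828, 2.828) = (-2.828, 10.628) m/s.
Speed = |(-2.828, 10.628)| = 10.998 m/s.

11.00 m/s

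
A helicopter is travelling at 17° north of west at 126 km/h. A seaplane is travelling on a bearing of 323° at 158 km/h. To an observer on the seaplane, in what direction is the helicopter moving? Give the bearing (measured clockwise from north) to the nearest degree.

Taking east as x and north as y: helicopter velocity = (-120.494, 36.839) km/h; seaplane velocity = (-95.087, 126.184) km/h.
Velocity of helicopter relative to seaplane = (-120.494, 36.839) − (-95.087, 126.184) = (-25.408, -89.346) km/h.
Bearing = atan2(-25.41, -89.35) = 195.87° clockwise from north.

196°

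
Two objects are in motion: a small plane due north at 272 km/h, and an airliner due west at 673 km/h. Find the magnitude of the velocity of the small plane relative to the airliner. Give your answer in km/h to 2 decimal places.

725.89 km/h

Taking east as x and north as y: small plane velocity = (0.000, 272.000) km/h; airliner velocity = (-673.000, 0.000) km/h.
Velocity of small plane relative to airliner = (0.000, 272.000) − (-673.000, 0.000) = (673.000, 272.000) km/h.
Magnitude = |(673.000, 272.000)| = 725.888 km/h.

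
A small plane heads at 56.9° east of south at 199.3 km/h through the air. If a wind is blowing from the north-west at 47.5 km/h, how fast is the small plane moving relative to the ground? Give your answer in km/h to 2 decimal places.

Taking east as x and north as y: velocity relative to the air = (166.957, -108.838) km/h; the air relative to ground = (33.588, -33.588) km/h.
Velocity relative to ground = (166.957, -108.838) + (33.588, -33.588) = (200.545, -142.426) km/h.
Speed = |(200.545, -142.426)| = 245.974 km/h.

245.97 km/h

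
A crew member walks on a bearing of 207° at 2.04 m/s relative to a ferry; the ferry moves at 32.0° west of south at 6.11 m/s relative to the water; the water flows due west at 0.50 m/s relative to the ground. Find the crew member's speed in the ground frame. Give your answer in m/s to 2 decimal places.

In east/north components (m/s): crew member relative to ferry = (-0.926, -1.818); ferry relative to water = (-3.238, -5.182); water relative to ground = (-0.500, 0.000).
Sum = (-4.664, -6.999) m/s.
Speed = |(-4.664, -6.999)| = 8.411 m/s.

8.41 m/s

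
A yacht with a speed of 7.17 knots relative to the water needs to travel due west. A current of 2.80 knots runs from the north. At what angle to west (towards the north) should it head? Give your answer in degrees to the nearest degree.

The current pushes perpendicular to the desired track; the heading must have a component into the current equal to 2.80 knots: 7.17 sin θ = 2.80.
sin θ = 0.3905, so θ = 22.987°.

23°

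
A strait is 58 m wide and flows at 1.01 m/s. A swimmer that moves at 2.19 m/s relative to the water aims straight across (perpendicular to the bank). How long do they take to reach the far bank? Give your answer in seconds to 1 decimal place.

The component of the swimmer's velocity perpendicular to the bank is 2.19 m/s.
The flow acts along the bank and has no component across it.
Time = 58 / 2.190 = 26.484 s.

26.5 s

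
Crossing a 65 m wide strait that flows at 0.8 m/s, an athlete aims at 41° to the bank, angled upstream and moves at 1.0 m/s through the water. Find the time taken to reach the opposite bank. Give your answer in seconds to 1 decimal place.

99.1 s

The component of the athlete's velocity perpendicular to the bank is 1.0 × sin 41° = 0.656 m/s.
Only the cross-stream component determines the crossing time; the current contributes nothing perpendicular to the bank.
Time = 65 / 0.656 = 99.076 s.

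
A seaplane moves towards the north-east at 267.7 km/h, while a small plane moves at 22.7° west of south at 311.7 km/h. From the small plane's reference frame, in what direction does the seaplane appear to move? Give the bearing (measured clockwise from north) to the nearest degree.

033°

Taking east as x and north as y: seaplane velocity = (189.292, 189.292) km/h; small plane velocity = (-120.287, -287.555) km/h.
Velocity of seaplane relative to small plane = (189.292, 189.292) − (-120.287, -287.555) = (309.579, 476.848) km/h.
Bearing = atan2(309.58, 476.85) = 32.99° clockwise from north.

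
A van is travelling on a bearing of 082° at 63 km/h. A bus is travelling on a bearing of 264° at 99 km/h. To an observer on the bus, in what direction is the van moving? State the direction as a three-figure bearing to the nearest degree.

083°

Taking east as x and north as y: van velocity = (62.387, 8.768) km/h; bus velocity = (-98.458, -10.348) km/h.
Velocity of van relative to bus = (62.387, 8.768) − (-98.458, -10.348) = (160.845, 19.116) km/h.
Bearing = atan2(160.84, 19.12) = 83.22° clockwise from north.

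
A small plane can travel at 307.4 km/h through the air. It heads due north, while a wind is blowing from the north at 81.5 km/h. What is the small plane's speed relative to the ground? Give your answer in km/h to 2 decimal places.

Taking east as x and north as y: velocity relative to the air = (0.000, 307.400) km/h; the air relative to ground = (0.000, -81.500) km/h.
Velocity relative to ground = (0.000, 307.400) + (0.000, -81.500) = (0.000, 225.900) km/h.
Speed = |(0.000, 225.900)| = 225.900 km/h.

225.90 km/h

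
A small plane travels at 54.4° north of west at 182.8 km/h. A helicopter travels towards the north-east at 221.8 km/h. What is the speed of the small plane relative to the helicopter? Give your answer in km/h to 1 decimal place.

263.4 km/h

Taking east as x and north as y: small plane velocity = (-106.412, 148.635) km/h; helicopter velocity = (156.836, 156.836) km/h.
Velocity of small plane relative to helicopter = (-106.412, 148.635) − (156.836, 156.836) = (-263.248, -8.201) km/h.
Magnitude = |(-263.248, -8.201)| = 263.376 km/h.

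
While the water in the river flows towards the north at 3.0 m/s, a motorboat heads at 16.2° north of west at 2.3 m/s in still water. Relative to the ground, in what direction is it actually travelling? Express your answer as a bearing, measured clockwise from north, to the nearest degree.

Taking east as x and north as y: velocity relative to the water = (-2.209, 0.642) m/s; the water relative to ground = (0.000, 3.000) m/s.
Velocity relative to ground = (-2.209, 0.642) + (0.000, 3.000) = (-2.209, 3.642) m/s.
Bearing = atan2(-2.21, 3.64) = 328.76° clockwise from north.

329°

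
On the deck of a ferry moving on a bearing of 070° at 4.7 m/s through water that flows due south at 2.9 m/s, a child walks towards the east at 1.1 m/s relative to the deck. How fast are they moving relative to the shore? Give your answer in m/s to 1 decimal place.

In east/north components (m/s): child relative to ferry = (1.100, 0.000); ferry relative to water = (4.417, 1.607); water relative to ground = (0.000, -2.900).
Sum = (5.517, -1.293) m/s.
Speed = |(5.517, -1.293)| = 5.666 m/s.

5.7 m/s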